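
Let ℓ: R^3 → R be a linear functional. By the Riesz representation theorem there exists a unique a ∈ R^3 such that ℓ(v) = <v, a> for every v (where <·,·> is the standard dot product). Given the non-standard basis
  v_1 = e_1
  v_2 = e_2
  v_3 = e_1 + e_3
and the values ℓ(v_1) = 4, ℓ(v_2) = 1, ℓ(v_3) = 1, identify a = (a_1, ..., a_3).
a = (4, 1, -3)

Write a = (a_1, ..., a_3) in the standard basis. For each basis vector v_i, ℓ(v_i) = <v_i, a> is a linear equation in the a_j's. Collect the n equations into a matrix system V a = ℓ, where row i of V is v_i (expressed in the standard basis). Since V is invertible (lower-triangular with 1s on the diagonal, up to permutation), solve by back-substitution:
  V =
[[1, 0, 0],
 [0, 1, 0],
 [1, 0, 1]]
  V a = (4, 1, 1)
Solving gives a = (4, 1, -3).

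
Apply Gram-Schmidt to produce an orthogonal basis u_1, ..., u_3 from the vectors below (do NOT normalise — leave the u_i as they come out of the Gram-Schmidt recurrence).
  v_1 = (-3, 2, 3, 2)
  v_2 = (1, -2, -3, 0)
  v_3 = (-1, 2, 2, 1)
Orthogonal basis:
  u_1 = (-3, 2, 3, 2)
  u_2 = (-11/13, -10/13, -15/13, 16/13)
  u_3 = (10/27, 14/27, -2/9, 10/27)

Apply the Gram-Schmidt recurrence
  u_1 = v_1
  u_i = v_i − Σ_{j<i} ((v_i · u_j) / (u_j · u_j)) · u_j.

Step by step this gives:
  u_1 = (-3, 2, 3, 2)
  u_2 = (-11/13, -10/13, -15/13, 16/13)
  u_3 = (10/27, 14/27, -2/9, 10/27)

Orthogonality check:
  u_2 · u_1 = 0 (should be 0)
  u_3 · u_1 = 0 (should be 0)
  u_3 · u_2 = 0 (should be 0)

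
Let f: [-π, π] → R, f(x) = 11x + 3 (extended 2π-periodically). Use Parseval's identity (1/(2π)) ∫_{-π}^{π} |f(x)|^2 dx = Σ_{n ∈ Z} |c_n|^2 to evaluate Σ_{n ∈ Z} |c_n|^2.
Σ |c_n|^2 = 121π^2/3 + 9

Expand and integrate term by term over [-π, π]:
  ∫ (11x)^2 dx = 121·(2π^3/3); ∫ 2·11·(3)·x dx = 0 (odd integrand); ∫ 3^2 dx = 9·2π.
So (1/(2π)) ∫_{-π}^{π} (11x + 3)^2 dx = 121π^2/3 + 9 = 121π^2/3 + 9.
Parseval ⇒ Σ |c_n|^2 = 121π^2/3 + 9.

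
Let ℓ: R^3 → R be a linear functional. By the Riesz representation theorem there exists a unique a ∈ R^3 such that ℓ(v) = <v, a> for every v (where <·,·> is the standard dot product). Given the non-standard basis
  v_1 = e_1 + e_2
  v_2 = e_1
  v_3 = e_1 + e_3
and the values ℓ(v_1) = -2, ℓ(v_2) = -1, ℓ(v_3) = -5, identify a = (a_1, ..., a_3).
a = (-1, -1, -4)

Write a = (a_1, ..., a_3) in the standard basis. For each basis vector v_i, ℓ(v_i) = <v_i, a> is a linear equation in the a_j's. Collect the n equations into a matrix system V a = ℓ, where row i of V is v_i (expressed in the standard basis). Since V is invertible (lower-triangular with 1s on the diagonal, up to permutation), solve by back-substitution:
  V =
[[1, 1, 0],
 [1, 0, 0],
 [1, 0, 1]]
  V a = (-2, -1, -5)
Solving gives a = (-1, -1, -4).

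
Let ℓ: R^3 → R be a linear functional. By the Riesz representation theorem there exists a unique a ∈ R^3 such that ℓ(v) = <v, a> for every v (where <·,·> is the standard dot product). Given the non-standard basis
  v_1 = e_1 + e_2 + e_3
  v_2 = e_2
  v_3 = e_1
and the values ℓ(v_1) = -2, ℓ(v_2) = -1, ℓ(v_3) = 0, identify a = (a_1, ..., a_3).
a = (0, -1, -1)

Write a = (a_1, ..., a_3) in the standard basis. For each basis vector v_i, ℓ(v_i) = <v_i, a> is a linear equation in the a_j's. Collect the n equations into a matrix system V a = ℓ, where row i of V is v_i (expressed in the standard basis). Since V is invertible (lower-triangular with 1s on the diagonal, up to permutation), solve by back-substitution:
  V =
[[1, 1, 1],
 [0, 1, 0],
 [1, 0, 0]]
  V a = (-2, -1, 0)
Solving gives a = (0, -1, -1).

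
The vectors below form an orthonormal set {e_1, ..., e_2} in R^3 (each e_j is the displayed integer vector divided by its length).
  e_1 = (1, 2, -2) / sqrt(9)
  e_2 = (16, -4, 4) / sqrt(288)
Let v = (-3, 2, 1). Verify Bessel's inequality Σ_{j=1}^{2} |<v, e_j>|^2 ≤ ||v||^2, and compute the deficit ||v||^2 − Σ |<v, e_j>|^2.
Σ |<v, e_j>|^2 = 19/2; ||v||^2 = 14; deficit = 9/2

Write each e_j = u_j / sqrt(<u_j, u_j>) where u_j is the displayed integer vector. Then <v, e_j> = <v, u_j> / sqrt(<u_j, u_j>), so |<v, e_j>|^2 = <v, u_j>^2 / <u_j, u_j>.
Coefficients: <v, e_1> = -1/sqrt(9), <v, e_2> = -52/sqrt(288).
Square and sum: Σ |<v, e_j>|^2 = 19/2.
Compute ||v||^2 = v·v = 14.
Deficit = 14 − 19/2 = 9/2 ≥ 0, confirming Bessel's inequality. (The deficit equals ||v − Σ <v,e_j> e_j||^2, the squared distance from v to span{e_j}.)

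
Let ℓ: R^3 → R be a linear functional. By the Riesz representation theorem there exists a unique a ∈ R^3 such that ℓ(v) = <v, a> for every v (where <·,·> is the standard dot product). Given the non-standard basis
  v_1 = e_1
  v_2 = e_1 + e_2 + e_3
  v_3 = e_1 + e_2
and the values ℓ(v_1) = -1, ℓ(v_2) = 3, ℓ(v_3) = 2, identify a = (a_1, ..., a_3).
a = (-1, 3, 1)

Write a = (a_1, ..., a_3) in the standard basis. For each basis vector v_i, ℓ(v_i) = <v_i, a> is a linear equation in the a_j's. Collect the n equations into a matrix system V a = ℓ, where row i of V is v_i (expressed in the standard basis). Since V is invertible (lower-triangular with 1s on the diagonal, up to permutation), solve by back-substitution:
  V =
[[1, 0, 0],
 [1, 1, 1],
 [1, 1, 0]]
  V a = (-1, 3, 2)
Solving gives a = (-1, 3, 1).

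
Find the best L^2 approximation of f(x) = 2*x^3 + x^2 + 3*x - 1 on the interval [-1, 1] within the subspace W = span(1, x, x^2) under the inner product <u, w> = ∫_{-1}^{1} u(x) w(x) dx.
g(x) = x^2 + 21*x/5 - 1

The best approximation g ∈ W is the orthogonal projection of f onto W. Writing g = a_0 + a_1 x + a_2 x^2, the coefficients solve the normal equations G · a = b where
  G_{ij} = <φ_i, φ_j> and b_i = <f, φ_i>, with φ_0 = 1, φ_1 = x, φ_2 = x^2.
G =
  [2, 0, 2/3]
  [0, 2/3, 0]
  [2/3, 0, 2/5],
b = (-4/3, 14/5, -4/15).
Solving gives a_0 = -1, a_1 = 21/5, a_2 = 1, so
  g(x) = x^2 + 21*x/5 - 1.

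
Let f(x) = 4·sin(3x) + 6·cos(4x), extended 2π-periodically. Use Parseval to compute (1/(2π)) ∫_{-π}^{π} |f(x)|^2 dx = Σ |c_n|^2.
Σ |c_n|^2 = 26

Expand |f|^2 and use orthogonality of {sin(nx), cos(mx)} on [-π, π]:
  ∫_{-π}^{π} sin(nx)^2 dx = π, ∫ cos(mx)^2 dx = π, and cross terms integrate to 0.
So ∫_{-π}^{π} f(x)^2 dx = 4^2 · π + 6^2 · π = (16 + 36)π.
Divide by 2π: (16 + 36)/2 = 26.
By Parseval, this equals Σ |c_n|^2.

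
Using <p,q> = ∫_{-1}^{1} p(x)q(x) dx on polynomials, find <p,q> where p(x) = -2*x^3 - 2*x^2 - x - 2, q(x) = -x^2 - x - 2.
<p,q> = 214/15

Expand the product: p(x)·q(x) = 2*x^5 + 4*x^4 + 7*x^3 + 7*x^2 + 4*x + 4.
∫_{-1}^{1} of each monomial x^k gives [2/(k+1) if k even, 0 if k odd]. Integrating term-by-term (or equivalently evaluating the antiderivative F(x) = x^6/3 + 4*x^5/5 + 7*x^4/4 + 7*x^3/3 + 2*x^2 + 4*x at the endpoints):
  F(1) − F(−1) = 673/60 − (-61/20) = 214/15.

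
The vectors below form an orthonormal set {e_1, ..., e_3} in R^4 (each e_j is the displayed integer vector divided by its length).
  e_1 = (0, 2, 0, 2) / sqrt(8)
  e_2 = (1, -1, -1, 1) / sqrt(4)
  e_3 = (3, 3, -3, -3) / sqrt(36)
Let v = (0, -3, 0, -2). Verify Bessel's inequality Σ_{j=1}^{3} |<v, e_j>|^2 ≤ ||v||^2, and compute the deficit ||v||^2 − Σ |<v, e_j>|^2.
Σ |<v, e_j>|^2 = 13; ||v||^2 = 13; deficit = 0

Write each e_j = u_j / sqrt(<u_j, u_j>) where u_j is the displayed integer vector. Then <v, e_j> = <v, u_j> / sqrt(<u_j, u_j>), so |<v, e_j>|^2 = <v, u_j>^2 / <u_j, u_j>.
Coefficients: <v, e_1> = -10/sqrt(8), <v, e_2> = 1/sqrt(4), <v, e_3> = -3/sqrt(36).
Square and sum: Σ |<v, e_j>|^2 = 13.
Compute ||v||^2 = v·v = 13.
Deficit = 13 − 13 = 0 ≥ 0, confirming Bessel's inequality. (The deficit equals ||v − Σ <v,e_j> e_j||^2, the squared distance from v to span{e_j}.)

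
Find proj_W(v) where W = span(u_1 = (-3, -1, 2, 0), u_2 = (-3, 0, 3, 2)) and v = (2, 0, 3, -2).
proj_W(v) = (-3/83, -15/83, -12/83, -28/83)

Set up U = [u_1 | ... | u_2] ∈ R^(4×2). The projector onto W = col(U) is P = U (U^T U)^(-1) U^T.
Compute U^T U =
  [14, 15]
  [15, 22],
and U^T v = (0, -1).
Solve U^T U · c = U^T v for the coefficients: c = (15/83, -14/83). The projection is proj_W(v) = U c.
Check: (v - proj_W(v)) · u_1 = 0  (should be 0).
Check: (v - proj_W(v)) · u_2 = 0  (should be 0).
Result: proj_W(v) = (-3/83, -15/83, -12/83, -28/83).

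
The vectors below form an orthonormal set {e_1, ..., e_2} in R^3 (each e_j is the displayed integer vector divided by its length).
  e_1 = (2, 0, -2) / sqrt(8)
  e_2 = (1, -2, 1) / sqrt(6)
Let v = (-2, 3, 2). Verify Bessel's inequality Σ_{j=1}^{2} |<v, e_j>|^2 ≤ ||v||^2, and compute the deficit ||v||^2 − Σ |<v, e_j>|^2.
Σ |<v, e_j>|^2 = 14; ||v||^2 = 17; deficit = 3

Write each e_j = u_j / sqrt(<u_j, u_j>) where u_j is the displayed integer vector. Then <v, e_j> = <v, u_j> / sqrt(<u_j, u_j>), so |<v, e_j>|^2 = <v, u_j>^2 / <u_j, u_j>.
Coefficients: <v, e_1> = -8/sqrt(8), <v, e_2> = -6/sqrt(6).
Square and sum: Σ |<v, e_j>|^2 = 14.
Compute ||v||^2 = v·v = 17.
Deficit = 17 − 14 = 3 ≥ 0, confirming Bessel's inequality. (The deficit equals ||v − Σ <v,e_j> e_j||^2, the squared distance from v to span{e_j}.)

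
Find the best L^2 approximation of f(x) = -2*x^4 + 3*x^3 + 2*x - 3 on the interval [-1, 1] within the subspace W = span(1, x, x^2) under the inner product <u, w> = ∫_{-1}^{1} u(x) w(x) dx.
g(x) = -12*x^2/7 + 19*x/5 - 99/35

The best approximation g ∈ W is the orthogonal projection of f onto W. Writing g = a_0 + a_1 x + a_2 x^2, the coefficients solve the normal equations G · a = b where
  G_{ij} = <φ_i, φ_j> and b_i = <f, φ_i>, with φ_0 = 1, φ_1 = x, φ_2 = x^2.
G =
  [2, 0, 2/3]
  [0, 2/3, 0]
  [2/3, 0, 2/5],
b = (-34/5, 38/15, -18/7).
Solving gives a_0 = -99/35, a_1 = 19/5, a_2 = -12/7, so
  g(x) = -12*x^2/7 + 19*x/5 - 99/35.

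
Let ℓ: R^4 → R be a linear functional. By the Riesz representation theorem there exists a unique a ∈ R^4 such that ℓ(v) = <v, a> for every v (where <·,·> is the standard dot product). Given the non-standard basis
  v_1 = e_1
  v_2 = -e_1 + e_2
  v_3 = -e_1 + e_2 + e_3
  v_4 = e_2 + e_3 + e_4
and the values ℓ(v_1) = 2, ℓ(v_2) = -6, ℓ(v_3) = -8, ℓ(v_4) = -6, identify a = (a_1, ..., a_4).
a = (2, -4, -2, 0)

Write a = (a_1, ..., a_4) in the standard basis. For each basis vector v_i, ℓ(v_i) = <v_i, a> is a linear equation in the a_j's. Collect the n equations into a matrix system V a = ℓ, where row i of V is v_i (expressed in the standard basis). Since V is invertible (lower-triangular with 1s on the diagonal, up to permutation), solve by back-substitution:
  V =
[[1, 0, 0, 0],
 [-1, 1, 0, 0],
 [-1, 1, 1, 0],
 [0, 1, 1, 1]]
  V a = (2, -6, -8, -6)
Solving gives a = (2, -4, -2, 0).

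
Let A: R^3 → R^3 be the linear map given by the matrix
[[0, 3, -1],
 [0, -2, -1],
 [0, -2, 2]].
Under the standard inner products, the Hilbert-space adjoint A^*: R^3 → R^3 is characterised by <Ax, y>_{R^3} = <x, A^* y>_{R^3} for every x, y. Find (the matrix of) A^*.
A^* = A^T =
[[0, 0, 0],
 [3, -2, -2],
 [-1, -1, 2]]

For real matrices with standard dot products, the defining identity <Ax, y> = <x, A^* y> gives (Ax)^T y = x^T (A^*) y, i.e. x^T A^T y = x^T (A^*) y. Since this holds for all x, y, we must have A^* = A^T. Therefore
A^* =
[[0, 0, 0],
 [3, -2, -2],
 [-1, -1, 2]].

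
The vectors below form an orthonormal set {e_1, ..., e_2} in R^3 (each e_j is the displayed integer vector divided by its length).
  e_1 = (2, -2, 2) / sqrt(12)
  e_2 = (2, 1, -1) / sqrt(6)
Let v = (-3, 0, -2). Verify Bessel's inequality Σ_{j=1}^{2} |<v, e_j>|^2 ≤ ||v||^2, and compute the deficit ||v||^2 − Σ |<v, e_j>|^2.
Σ |<v, e_j>|^2 = 11; ||v||^2 = 13; deficit = 2

Write each e_j = u_j / sqrt(<u_j, u_j>) where u_j is the displayed integer vector. Then <v, e_j> = <v, u_j> / sqrt(<u_j, u_j>), so |<v, e_j>|^2 = <v, u_j>^2 / <u_j, u_j>.
Coefficients: <v, e_1> = -10/sqrt(12), <v, e_2> = -4/sqrt(6).
Square and sum: Σ |<v, e_j>|^2 = 11.
Compute ||v||^2 = v·v = 13.
Deficit = 13 − 11 = 2 ≥ 0, confirming Bessel's inequality. (The deficit equals ||v − Σ <v,e_j> e_j||^2, the squared distance from v to span{e_j}.)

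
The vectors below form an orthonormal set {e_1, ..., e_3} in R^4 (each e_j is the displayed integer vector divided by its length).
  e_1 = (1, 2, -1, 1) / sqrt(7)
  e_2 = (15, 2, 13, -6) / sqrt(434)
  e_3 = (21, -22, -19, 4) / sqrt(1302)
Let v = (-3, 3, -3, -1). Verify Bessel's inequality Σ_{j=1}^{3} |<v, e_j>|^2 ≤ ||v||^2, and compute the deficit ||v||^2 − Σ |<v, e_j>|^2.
Σ |<v, e_j>|^2 = 419/21; ||v||^2 = 28; deficit = 169/21

Write each e_j = u_j / sqrt(<u_j, u_j>) where u_j is the displayed integer vector. Then <v, e_j> = <v, u_j> / sqrt(<u_j, u_j>), so |<v, e_j>|^2 = <v, u_j>^2 / <u_j, u_j>.
Coefficients: <v, e_1> = 5/sqrt(7), <v, e_2> = -72/sqrt(434), <v, e_3> = -76/sqrt(1302).
Square and sum: Σ |<v, e_j>|^2 = 419/21.
Compute ||v||^2 = v·v = 28.
Deficit = 28 − 419/21 = 169/21 ≥ 0, confirming Bessel's inequality. (The deficit equals ||v − Σ <v,e_j> e_j||^2, the squared distance from v to span{e_j}.)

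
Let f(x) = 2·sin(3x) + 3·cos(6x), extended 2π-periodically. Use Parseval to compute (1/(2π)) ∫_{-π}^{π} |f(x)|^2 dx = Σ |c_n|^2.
Σ |c_n|^2 = 13/2

Expand |f|^2 and use orthogonality of {sin(nx), cos(mx)} on [-π, π]:
  ∫_{-π}^{π} sin(nx)^2 dx = π, ∫ cos(mx)^2 dx = π, and cross terms integrate to 0.
So ∫_{-π}^{π} f(x)^2 dx = 2^2 · π + 3^2 · π = (4 + 9)π.
Divide by 2π: (4 + 9)/2 = 13/2.
By Parseval, this equals Σ |c_n|^2.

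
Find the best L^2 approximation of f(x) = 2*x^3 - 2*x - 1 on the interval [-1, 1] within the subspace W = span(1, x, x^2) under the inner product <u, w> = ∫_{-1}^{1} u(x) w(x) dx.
g(x) = -4*x/5 - 1

The best approximation g ∈ W is the orthogonal projection of f onto W. Writing g = a_0 + a_1 x + a_2 x^2, the coefficients solve the normal equations G · a = b where
  G_{ij} = <φ_i, φ_j> and b_i = <f, φ_i>, with φ_0 = 1, φ_1 = x, φ_2 = x^2.
G =
  [2, 0, 2/3]
  [0, 2/3, 0]
  [2/3, 0, 2/5],
b = (-2, -8/15, -2/3).
Solving gives a_0 = -1, a_1 = -4/5, a_2 = 0, so
  g(x) = -4*x/5 - 1.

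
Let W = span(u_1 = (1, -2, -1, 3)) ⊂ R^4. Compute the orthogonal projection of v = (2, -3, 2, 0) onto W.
proj_W(v) = (2/5, -4/5, -2/5, 6/5)

Set up U = [u_1 | ... | u_1] ∈ R^(4×1). The projector onto W = col(U) is P = U (U^T U)^(-1) U^T.
Compute U^T U =
  [15],
and U^T v = (6).
Solve U^T U · c = U^T v for the coefficients: c = (2/5). The projection is proj_W(v) = U c.
Check: (v - proj_W(v)) · u_1 = 0  (should be 0).
Result: proj_W(v) = (2/5, -4/5, -2/5, 6/5).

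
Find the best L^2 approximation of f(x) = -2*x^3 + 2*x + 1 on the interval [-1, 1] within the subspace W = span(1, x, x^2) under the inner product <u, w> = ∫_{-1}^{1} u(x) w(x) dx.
g(x) = 4*x/5 + 1

The best approximation g ∈ W is the orthogonal projection of f onto W. Writing g = a_0 + a_1 x + a_2 x^2, the coefficients solve the normal equations G · a = b where
  G_{ij} = <φ_i, φ_j> and b_i = <f, φ_i>, with φ_0 = 1, φ_1 = x, φ_2 = x^2.
G =
  [2, 0, 2/3]
  [0, 2/3, 0]
  [2/3, 0, 2/5],
b = (2, 8/15, 2/3).
Solving gives a_0 = 1, a_1 = 4/5, a_2 = 0, so
  g(x) = 4*x/5 + 1.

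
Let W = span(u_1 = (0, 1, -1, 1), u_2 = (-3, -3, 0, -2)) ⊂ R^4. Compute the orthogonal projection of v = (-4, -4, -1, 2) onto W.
proj_W(v) = (-165/41, -87/41, -78/41, -32/41)

Set up U = [u_1 | ... | u_2] ∈ R^(4×2). The projector onto W = col(U) is P = U (U^T U)^(-1) U^T.
Compute U^T U =
  [3, -5]
  [-5, 22],
and U^T v = (-1, 20).
Solve U^T U · c = U^T v for the coefficients: c = (78/41, 55/41). The projection is proj_W(v) = U c.
Check: (v - proj_W(v)) · u_1 = 0  (should be 0).
Check: (v - proj_W(v)) · u_2 = 0  (should be 0).
Result: proj_W(v) = (-165/41, -87/41, -78/41, -32/41).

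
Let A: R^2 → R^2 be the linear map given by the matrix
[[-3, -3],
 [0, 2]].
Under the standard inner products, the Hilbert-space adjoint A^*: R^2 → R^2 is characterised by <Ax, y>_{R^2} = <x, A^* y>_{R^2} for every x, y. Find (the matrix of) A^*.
A^* = A^T =
[[-3, 0],
 [-3, 2]]

For real matrices with standard dot products, the defining identity <Ax, y> = <x, A^* y> gives (Ax)^T y = x^T (A^*) y, i.e. x^T A^T y = x^T (A^*) y. Since this holds for all x, y, we must have A^* = A^T. Therefore
A^* =
[[-3, 0],
 [-3, 2]].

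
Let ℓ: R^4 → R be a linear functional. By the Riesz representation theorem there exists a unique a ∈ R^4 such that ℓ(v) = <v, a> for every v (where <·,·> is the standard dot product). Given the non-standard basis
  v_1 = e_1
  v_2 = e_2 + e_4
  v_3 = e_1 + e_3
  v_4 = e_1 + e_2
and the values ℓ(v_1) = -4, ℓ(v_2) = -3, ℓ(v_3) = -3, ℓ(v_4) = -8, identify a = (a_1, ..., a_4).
a = (-4, -4, 1, 1)

Write a = (a_1, ..., a_4) in the standard basis. For each basis vector v_i, ℓ(v_i) = <v_i, a> is a linear equation in the a_j's. Collect the n equations into a matrix system V a = ℓ, where row i of V is v_i (expressed in the standard basis). Since V is invertible (lower-triangular with 1s on the diagonal, up to permutation), solve by back-substitution:
  V =
[[1, 0, 0, 0],
 [0, 1, 0, 1],
 [1, 0, 1, 0],
 [1, 1, 0, 0]]
  V a = (-4, -3, -3, -8)
Solving gives a = (-4, -4, 1, 1).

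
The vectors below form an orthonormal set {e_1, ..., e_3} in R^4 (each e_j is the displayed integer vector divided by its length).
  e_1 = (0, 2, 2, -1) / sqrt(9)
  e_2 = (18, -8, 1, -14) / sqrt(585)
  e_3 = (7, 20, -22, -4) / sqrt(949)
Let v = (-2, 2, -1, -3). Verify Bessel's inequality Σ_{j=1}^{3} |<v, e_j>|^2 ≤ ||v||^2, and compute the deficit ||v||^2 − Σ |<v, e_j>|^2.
Σ |<v, e_j>|^2 = 2474/365; ||v||^2 = 18; deficit = 4096/365

Write each e_j = u_j / sqrt(<u_j, u_j>) where u_j is the displayed integer vector. Then <v, e_j> = <v, u_j> / sqrt(<u_j, u_j>), so |<v, e_j>|^2 = <v, u_j>^2 / <u_j, u_j>.
Coefficients: <v, e_1> = 5/sqrt(9), <v, e_2> = -11/sqrt(585), <v, e_3> = 60/sqrt(949).
Square and sum: Σ |<v, e_j>|^2 = 2474/365.
Compute ||v||^2 = v·v = 18.
Deficit = 18 − 2474/365 = 4096/365 ≥ 0, confirming Bessel's inequality. (The deficit equals ||v − Σ <v,e_j> e_j||^2, the squared distance from v to span{e_j}.)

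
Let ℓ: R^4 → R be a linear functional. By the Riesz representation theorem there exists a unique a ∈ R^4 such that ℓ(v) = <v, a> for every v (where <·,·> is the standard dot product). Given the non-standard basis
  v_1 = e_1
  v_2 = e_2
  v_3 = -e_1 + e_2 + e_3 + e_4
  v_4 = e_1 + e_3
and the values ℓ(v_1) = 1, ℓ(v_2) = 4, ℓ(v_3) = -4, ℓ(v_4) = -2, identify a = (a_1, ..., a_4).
a = (1, 4, -3, -4)

Write a = (a_1, ..., a_4) in the standard basis. For each basis vector v_i, ℓ(v_i) = <v_i, a> is a linear equation in the a_j's. Collect the n equations into a matrix system V a = ℓ, where row i of V is v_i (expressed in the standard basis). Since V is invertible (lower-triangular with 1s on the diagonal, up to permutation), solve by back-substitution:
  V =
[[1, 0, 0, 0],
 [0, 1, 0, 0],
 [-1, 1, 1, 1],
 [1, 0, 1, 0]]
  V a = (1, 4, -4, -2)
Solving gives a = (1, 4, -3, -4).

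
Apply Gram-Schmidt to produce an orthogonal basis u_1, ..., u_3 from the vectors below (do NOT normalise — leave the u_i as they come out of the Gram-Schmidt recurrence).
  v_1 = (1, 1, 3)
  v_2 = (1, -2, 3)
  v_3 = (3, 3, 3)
Orthogonal basis:
  u_1 = (1, 1, 3)
  u_2 = (3/11, -30/11, 9/11)
  u_3 = (9/5, 0, -3/5)

Apply the Gram-Schmidt recurrence
  u_1 = v_1
  u_i = v_i − Σ_{j<i} ((v_i · u_j) / (u_j · u_j)) · u_j.

Step by step this gives:
  u_1 = (1, 1, 3)
  u_2 = (3/11, -30/11, 9/11)
  u_3 = (9/5, 0, -3/5)

Orthogonality check:
  u_2 · u_1 = 0 (should be 0)
  u_3 · u_1 = 0 (should be 0)
  u_3 · u_2 = 0 (should be 0)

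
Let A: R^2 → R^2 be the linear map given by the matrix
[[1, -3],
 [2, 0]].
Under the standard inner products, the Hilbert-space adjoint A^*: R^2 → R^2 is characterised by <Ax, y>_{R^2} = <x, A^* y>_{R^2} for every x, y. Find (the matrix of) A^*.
A^* = A^T =
[[1, 2],
 [-3, 0]]

For real matrices with standard dot products, the defining identity <Ax, y> = <x, A^* y> gives (Ax)^T y = x^T (A^*) y, i.e. x^T A^T y = x^T (A^*) y. Since this holds for all x, y, we must have A^* = A^T. Therefore
A^* =
[[1, 2],
 [-3, 0]].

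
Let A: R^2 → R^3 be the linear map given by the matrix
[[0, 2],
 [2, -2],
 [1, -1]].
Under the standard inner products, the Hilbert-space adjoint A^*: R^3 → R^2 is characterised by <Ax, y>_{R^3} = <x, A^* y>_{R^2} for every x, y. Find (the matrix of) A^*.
A^* = A^T =
[[0, 2, 1],
 [2, -2, -1]]

For real matrices with standard dot products, the defining identity <Ax, y> = <x, A^* y> gives (Ax)^T y = x^T (A^*) y, i.e. x^T A^T y = x^T (A^*) y. Since this holds for all x, y, we must have A^* = A^T. Therefore
A^* =
[[0, 2, 1],
 [2, -2, -1]].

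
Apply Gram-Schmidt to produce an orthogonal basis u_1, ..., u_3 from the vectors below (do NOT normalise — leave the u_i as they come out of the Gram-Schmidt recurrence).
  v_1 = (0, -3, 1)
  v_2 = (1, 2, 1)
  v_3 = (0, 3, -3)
Orthogonal basis:
  u_1 = (0, -3, 1)
  u_2 = (1, 1/2, 3/2)
  u_3 = (6/7, -6/35, -18/35)

Apply the Gram-Schmidt recurrence
  u_1 = v_1
  u_i = v_i − Σ_{j<i} ((v_i · u_j) / (u_j · u_j)) · u_j.

Step by step this gives:
  u_1 = (0, -3, 1)
  u_2 = (1, 1/2, 3/2)
  u_3 = (6/7, -6/35, -18/35)

Orthogonality check:
  u_2 · u_1 = 0 (should be 0)
  u_3 · u_1 = 0 (should be 0)
  u_3 · u_2 = 0 (should be 0)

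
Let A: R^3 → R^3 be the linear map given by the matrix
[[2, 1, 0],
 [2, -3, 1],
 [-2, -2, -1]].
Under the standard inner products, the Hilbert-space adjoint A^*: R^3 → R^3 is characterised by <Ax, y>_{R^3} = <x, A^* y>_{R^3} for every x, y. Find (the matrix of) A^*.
A^* = A^T =
[[2, 2, -2],
 [1, -3, -2],
 [0, 1, -1]]

For real matrices with standard dot products, the defining identity <Ax, y> = <x, A^* y> gives (Ax)^T y = x^T (A^*) y, i.e. x^T A^T y = x^T (A^*) y. Since this holds for all x, y, we must have A^* = A^T. Therefore
A^* =
[[2, 2, -2],
 [1, -3, -2],
 [0, 1, -1]].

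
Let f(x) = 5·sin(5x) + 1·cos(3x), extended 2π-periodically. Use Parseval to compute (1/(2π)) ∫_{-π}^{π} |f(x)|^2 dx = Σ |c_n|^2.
Σ |c_n|^2 = 13

Expand |f|^2 and use orthogonality of {sin(nx), cos(mx)} on [-π, π]:
  ∫_{-π}^{π} sin(nx)^2 dx = π, ∫ cos(mx)^2 dx = π, and cross terms integrate to 0.
So ∫_{-π}^{π} f(x)^2 dx = 5^2 · π + 1^2 · π = (25 + 1)π.
Divide by 2π: (25 + 1)/2 = 13.
By Parseval, this equals Σ |c_n|^2.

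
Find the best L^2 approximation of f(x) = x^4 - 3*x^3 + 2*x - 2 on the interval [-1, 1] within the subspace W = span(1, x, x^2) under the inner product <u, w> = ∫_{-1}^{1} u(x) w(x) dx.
g(x) = 6*x^2/7 + x/5 - 73/35

The best approximation g ∈ W is the orthogonal projection of f onto W. Writing g = a_0 + a_1 x + a_2 x^2, the coefficients solve the normal equations G · a = b where
  G_{ij} = <φ_i, φ_j> and b_i = <f, φ_i>, with φ_0 = 1, φ_1 = x, φ_2 = x^2.
G =
  [2, 0, 2/3]
  [0, 2/3, 0]
  [2/3, 0, 2/5],
b = (-18/5, 2/15, -22/21).
Solving gives a_0 = -73/35, a_1 = 1/5, a_2 = 6/7, so
  g(x) = 6*x^2/7 + x/5 - 73/35.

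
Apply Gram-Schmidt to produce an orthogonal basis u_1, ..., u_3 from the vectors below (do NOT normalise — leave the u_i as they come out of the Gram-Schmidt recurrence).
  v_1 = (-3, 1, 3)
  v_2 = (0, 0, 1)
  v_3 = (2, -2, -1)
Orthogonal basis:
  u_1 = (-3, 1, 3)
  u_2 = (9/19, -3/19, 10/19)
  u_3 = (-2/5, -6/5, 0)

Apply the Gram-Schmidt recurrence
  u_1 = v_1
  u_i = v_i − Σ_{j<i} ((v_i · u_j) / (u_j · u_j)) · u_j.

Step by step this gives:
  u_1 = (-3, 1, 3)
  u_2 = (9/19, -3/19, 10/19)
  u_3 = (-2/5, -6/5, 0)

Orthogonality check:
  u_2 · u_1 = 0 (should be 0)
  u_3 · u_1 = 0 (should be 0)
  u_3 · u_2 = 0 (should be 0)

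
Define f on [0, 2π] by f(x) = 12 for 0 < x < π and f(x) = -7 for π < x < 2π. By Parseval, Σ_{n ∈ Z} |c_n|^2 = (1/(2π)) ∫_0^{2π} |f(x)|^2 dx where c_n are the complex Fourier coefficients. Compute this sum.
Σ |c_n|^2 = 193/2

Parseval equates the L^2 energy of f (normalised by 1/(2π)) with the ℓ^2 sum of its Fourier coefficients: (1/(2π)) ∫_0^{2π} |f|^2 = Σ |c_n|^2.
Compute the left side: (1/(2π)) [∫_0^π 12^2 dx + ∫_π^{2π} (-7)^2 dx] = (1/(2π)) · (144π + 49π) = (144 + 49)/2 = 193/2.
So Σ_{n ∈ Z} |c_n|^2 = 193/2.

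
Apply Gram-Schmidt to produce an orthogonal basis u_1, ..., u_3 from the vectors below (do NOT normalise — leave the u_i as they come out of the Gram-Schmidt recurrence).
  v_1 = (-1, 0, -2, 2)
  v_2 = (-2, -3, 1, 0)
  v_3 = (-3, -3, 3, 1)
Orthogonal basis:
  u_1 = (-1, 0, -2, 2)
  u_2 = (-2, -3, 1, 0)
  u_3 = (-34/63, 6/7, 94/63, 11/9)

Apply the Gram-Schmidt recurrence
  u_1 = v_1
  u_i = v_i − Σ_{j<i} ((v_i · u_j) / (u_j · u_j)) · u_j.

Step by step this gives:
  u_1 = (-1, 0, -2, 2)
  u_2 = (-2, -3, 1, 0)
  u_3 = (-34/63, 6/7, 94/63, 11/9)

Orthogonality check:
  u_2 · u_1 = 0 (should be 0)
  u_3 · u_1 = 0 (should be 0)
  u_3 · u_2 = 0 (should be 0)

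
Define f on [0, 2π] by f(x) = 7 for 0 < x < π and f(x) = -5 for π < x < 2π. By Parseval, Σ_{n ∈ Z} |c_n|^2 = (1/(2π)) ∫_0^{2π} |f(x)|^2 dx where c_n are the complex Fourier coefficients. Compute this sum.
Σ |c_n|^2 = 37

Parseval equates the L^2 energy of f (normalised by 1/(2π)) with the ℓ^2 sum of its Fourier coefficients: (1/(2π)) ∫_0^{2π} |f|^2 = Σ |c_n|^2.
Compute the left side: (1/(2π)) [∫_0^π 7^2 dx + ∫_π^{2π} (-5)^2 dx] = (1/(2π)) · (49π + 25π) = (49 + 25)/2 = 37.
So Σ_{n ∈ Z} |c_n|^2 = 37.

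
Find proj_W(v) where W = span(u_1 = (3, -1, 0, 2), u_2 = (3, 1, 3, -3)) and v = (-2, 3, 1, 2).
proj_W(v) = (-303/194, 27/194, -111/194, -17/194)

Set up U = [u_1 | ... | u_2] ∈ R^(4×2). The projector onto W = col(U) is P = U (U^T U)^(-1) U^T.
Compute U^T U =
  [14, 2]
  [2, 28],
and U^T v = (-5, -6).
Solve U^T U · c = U^T v for the coefficients: c = (-32/97, -37/194). The projection is proj_W(v) = U c.
Check: (v - proj_W(v)) · u_1 = 0  (should be 0).
Check: (v - proj_W(v)) · u_2 = 0  (should be 0).
Result: proj_W(v) = (-303/194, 27/194, -111/194, -17/194).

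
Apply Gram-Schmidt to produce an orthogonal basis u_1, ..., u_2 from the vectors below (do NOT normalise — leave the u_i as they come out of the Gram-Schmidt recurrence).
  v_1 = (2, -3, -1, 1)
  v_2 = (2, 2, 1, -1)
Orthogonal basis:
  u_1 = (2, -3, -1, 1)
  u_2 = (38/15, 6/5, 11/15, -11/15)

Apply the Gram-Schmidt recurrence
  u_1 = v_1
  u_i = v_i − Σ_{j<i} ((v_i · u_j) / (u_j · u_j)) · u_j.

Step by step this gives:
  u_1 = (2, -3, -1, 1)
  u_2 = (38/15, 6/5, 11/15, -11/15)

Orthogonality check:
  u_2 · u_1 = 0 (should be 0)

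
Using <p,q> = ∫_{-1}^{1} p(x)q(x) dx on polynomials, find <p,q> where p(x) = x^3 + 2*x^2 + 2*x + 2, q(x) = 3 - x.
<p,q> = 214/15

Expand the product: p(x)·q(x) = -x^4 + x^3 + 4*x^2 + 4*x + 6.
∫_{-1}^{1} of each monomial x^k gives [2/(k+1) if k even, 0 if k odd]. Integrating term-by-term (or equivalently evaluating the antiderivative F(x) = -x^5/5 + x^4/4 + 4*x^3/3 + 2*x^2 + 6*x at the endpoints):
  F(1) − F(−1) = 563/60 − (-293/60) = 214/15.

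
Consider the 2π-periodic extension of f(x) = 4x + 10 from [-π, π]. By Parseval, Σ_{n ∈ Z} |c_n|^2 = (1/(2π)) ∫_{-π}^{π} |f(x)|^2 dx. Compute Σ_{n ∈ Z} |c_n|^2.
Σ |c_n|^2 = 16π^2/3 + 100

Expand and integrate term by term over [-π, π]:
  ∫ (4x)^2 dx = 16·(2π^3/3); ∫ 2·4·(10)·x dx = 0 (odd integrand); ∫ 10^2 dx = 100·2π.
So (1/(2π)) ∫_{-π}^{π} (4x + 10)^2 dx = 16π^2/3 + 100 = 16π^2/3 + 100.
Parseval ⇒ Σ |c_n|^2 = 16π^2/3 + 100.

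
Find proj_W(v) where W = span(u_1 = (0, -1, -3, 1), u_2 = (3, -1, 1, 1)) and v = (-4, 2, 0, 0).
proj_W(v) = (-468/131, 194/131, -42/131, -194/131)

Set up U = [u_1 | ... | u_2] ∈ R^(4×2). The projector onto W = col(U) is P = U (U^T U)^(-1) U^T.
Compute U^T U =
  [11, -1]
  [-1, 12],
and U^T v = (-2, -14).
Solve U^T U · c = U^T v for the coefficients: c = (-38/131, -156/131). The projection is proj_W(v) = U c.
Check: (v - proj_W(v)) · u_1 = 0  (should be 0).
Check: (v - proj_W(v)) · u_2 = 0  (should be 0).
Result: proj_W(v) = (-468/131, 194/131, -42/131, -194/131).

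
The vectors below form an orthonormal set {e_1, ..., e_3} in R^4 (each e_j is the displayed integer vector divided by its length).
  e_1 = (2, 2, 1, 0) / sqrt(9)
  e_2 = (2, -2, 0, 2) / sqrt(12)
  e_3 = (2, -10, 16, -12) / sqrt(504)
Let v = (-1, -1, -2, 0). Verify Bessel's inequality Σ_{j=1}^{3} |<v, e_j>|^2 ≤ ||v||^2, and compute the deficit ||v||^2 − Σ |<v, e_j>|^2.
Σ |<v, e_j>|^2 = 36/7; ||v||^2 = 6; deficit = 6/7

Write each e_j = u_j / sqrt(<u_j, u_j>) where u_j is the displayed integer vector. Then <v, e_j> = <v, u_j> / sqrt(<u_j, u_j>), so |<v, e_j>|^2 = <v, u_j>^2 / <u_j, u_j>.
Coefficients: <v, e_1> = -6/sqrt(9), <v, e_2> = 0/sqrt(12), <v, e_3> = -24/sqrt(504).
Square and sum: Σ |<v, e_j>|^2 = 36/7.
Compute ||v||^2 = v·v = 6.
Deficit = 6 − 36/7 = 6/7 ≥ 0, confirming Bessel's inequality. (The deficit equals ||v − Σ <v,e_j> e_j||^2, the squared distance from v to span{e_j}.)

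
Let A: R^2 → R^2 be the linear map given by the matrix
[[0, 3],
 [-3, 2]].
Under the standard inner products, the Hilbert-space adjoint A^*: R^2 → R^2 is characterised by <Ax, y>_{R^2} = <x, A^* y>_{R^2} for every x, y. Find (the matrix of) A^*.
A^* = A^T =
[[0, -3],
 [3, 2]]

For real matrices with standard dot products, the defining identity <Ax, y> = <x, A^* y> gives (Ax)^T y = x^T (A^*) y, i.e. x^T A^T y = x^T (A^*) y. Since this holds for all x, y, we must have A^* = A^T. Therefore
A^* =
[[0, -3],
 [3, 2]].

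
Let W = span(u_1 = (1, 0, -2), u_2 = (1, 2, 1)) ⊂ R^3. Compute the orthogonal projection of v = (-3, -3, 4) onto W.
proj_W(v) = (-107/29, -72/29, 106/29)

Set up U = [u_1 | ... | u_2] ∈ R^(3×2). The projector onto W = col(U) is P = U (U^T U)^(-1) U^T.
Compute U^T U =
  [5, -1]
  [-1, 6],
and U^T v = (-11, -5).
Solve U^T U · c = U^T v for the coefficients: c = (-71/29, -36/29). The projection is proj_W(v) = U c.
Check: (v - proj_W(v)) · u_1 = 0  (should be 0).
Check: (v - proj_W(v)) · u_2 = 0  (should be 0).
Result: proj_W(v) = (-107/29, -72/29, 106/29).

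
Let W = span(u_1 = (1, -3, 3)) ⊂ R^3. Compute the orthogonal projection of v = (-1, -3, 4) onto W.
proj_W(v) = (20/19, -60/19, 60/19)

Set up U = [u_1 | ... | u_1] ∈ R^(3×1). The projector onto W = col(U) is P = U (U^T U)^(-1) U^T.
Compute U^T U =
  [19],
and U^T v = (20).
Solve U^T U · c = U^T v for the coefficients: c = (20/19). The projection is proj_W(v) = U c.
Check: (v - proj_W(v)) · u_1 = 0  (should be 0).
Result: proj_W(v) = (20/19, -60/19, 60/19).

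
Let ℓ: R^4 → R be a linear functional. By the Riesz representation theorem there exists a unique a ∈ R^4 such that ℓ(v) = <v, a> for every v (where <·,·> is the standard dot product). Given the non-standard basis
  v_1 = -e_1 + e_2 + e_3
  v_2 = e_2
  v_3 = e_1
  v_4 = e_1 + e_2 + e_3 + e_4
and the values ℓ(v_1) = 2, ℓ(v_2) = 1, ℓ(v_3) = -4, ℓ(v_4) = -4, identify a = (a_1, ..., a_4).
a = (-4, 1, -3, 2)

Write a = (a_1, ..., a_4) in the standard basis. For each basis vector v_i, ℓ(v_i) = <v_i, a> is a linear equation in the a_j's. Collect the n equations into a matrix system V a = ℓ, where row i of V is v_i (expressed in the standard basis). Since V is invertible (lower-triangular with 1s on the diagonal, up to permutation), solve by back-substitution:
  V =
[[-1, 1, 1, 0],
 [0, 1, 0, 0],
 [1, 0, 0, 0],
 [1, 1, 1, 1]]
  V a = (2, 1, -4, -4)
Solving gives a = (-4, 1, -3, 2).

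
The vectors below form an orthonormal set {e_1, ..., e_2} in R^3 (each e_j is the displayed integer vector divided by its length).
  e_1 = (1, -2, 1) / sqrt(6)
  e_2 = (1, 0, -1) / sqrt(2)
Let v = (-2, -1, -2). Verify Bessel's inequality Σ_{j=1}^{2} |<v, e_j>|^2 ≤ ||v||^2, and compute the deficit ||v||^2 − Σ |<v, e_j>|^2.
Σ |<v, e_j>|^2 = 2/3; ||v||^2 = 9; deficit = 25/3

Write each e_j = u_j / sqrt(<u_j, u_j>) where u_j is the displayed integer vector. Then <v, e_j> = <v, u_j> / sqrt(<u_j, u_j>), so |<v, e_j>|^2 = <v, u_j>^2 / <u_j, u_j>.
Coefficients: <v, e_1> = -2/sqrt(6), <v, e_2> = 0/sqrt(2).
Square and sum: Σ |<v, e_j>|^2 = 2/3.
Compute ||v||^2 = v·v = 9.
Deficit = 9 − 2/3 = 25/3 ≥ 0, confirming Bessel's inequality. (The deficit equals ||v − Σ <v,e_j> e_j||^2, the squared distance from v to span{e_j}.)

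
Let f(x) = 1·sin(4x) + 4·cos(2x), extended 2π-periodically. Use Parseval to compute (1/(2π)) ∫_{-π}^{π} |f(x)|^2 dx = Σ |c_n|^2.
Σ |c_n|^2 = 17/2

Expand |f|^2 and use orthogonality of {sin(nx), cos(mx)} on [-π, π]:
  ∫_{-π}^{π} sin(nx)^2 dx = π, ∫ cos(mx)^2 dx = π, and cross terms integrate to 0.
So ∫_{-π}^{π} f(x)^2 dx = 1^2 · π + 4^2 · π = (1 + 16)π.
Divide by 2π: (1 + 16)/2 = 17/2.
By Parseval, this equals Σ |c_n|^2.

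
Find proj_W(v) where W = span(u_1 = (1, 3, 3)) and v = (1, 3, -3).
proj_W(v) = (1/19, 3/19, 3/19)

Set up U = [u_1 | ... | u_1] ∈ R^(3×1). The projector onto W = col(U) is P = U (U^T U)^(-1) U^T.
Compute U^T U =
  [19],
and U^T v = (1).
Solve U^T U · c = U^T v for the coefficients: c = (1/19). The projection is proj_W(v) = U c.
Check: (v - proj_W(v)) · u_1 = 0  (should be 0).
Result: proj_W(v) = (1/19, 3/19, 3/19).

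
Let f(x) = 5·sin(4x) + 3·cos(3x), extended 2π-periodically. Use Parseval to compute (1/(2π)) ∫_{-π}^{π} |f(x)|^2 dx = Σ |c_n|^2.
Σ |c_n|^2 = 17

Expand |f|^2 and use orthogonality of {sin(nx), cos(mx)} on [-π, π]:
  ∫_{-π}^{π} sin(nx)^2 dx = π, ∫ cos(mx)^2 dx = π, and cross terms integrate to 0.
So ∫_{-π}^{π} f(x)^2 dx = 5^2 · π + 3^2 · π = (25 + 9)π.
Divide by 2π: (25 + 9)/2 = 17.
By Parseval, this equals Σ |c_n|^2.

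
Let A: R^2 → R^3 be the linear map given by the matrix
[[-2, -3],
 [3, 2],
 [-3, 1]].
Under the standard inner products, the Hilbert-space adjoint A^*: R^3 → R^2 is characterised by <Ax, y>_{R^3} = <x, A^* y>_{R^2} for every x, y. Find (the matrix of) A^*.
A^* = A^T =
[[-2, 3, -3],
 [-3, 2, 1]]

For real matrices with standard dot products, the defining identity <Ax, y> = <x, A^* y> gives (Ax)^T y = x^T (A^*) y, i.e. x^T A^T y = x^T (A^*) y. Since this holds for all x, y, we must have A^* = A^T. Therefore
A^* =
[[-2, 3, -3],
 [-3, 2, 1]].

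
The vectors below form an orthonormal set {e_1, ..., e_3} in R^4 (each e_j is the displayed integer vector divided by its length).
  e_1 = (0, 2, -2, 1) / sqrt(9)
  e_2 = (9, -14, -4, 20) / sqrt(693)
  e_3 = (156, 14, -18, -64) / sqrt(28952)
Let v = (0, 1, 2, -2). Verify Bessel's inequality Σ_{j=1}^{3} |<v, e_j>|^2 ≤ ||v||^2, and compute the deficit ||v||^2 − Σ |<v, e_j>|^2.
Σ |<v, e_j>|^2 = 725/94; ||v||^2 = 9; deficit = 121/94

Write each e_j = u_j / sqrt(<u_j, u_j>) where u_j is the displayed integer vector. Then <v, e_j> = <v, u_j> / sqrt(<u_j, u_j>), so |<v, e_j>|^2 = <v, u_j>^2 / <u_j, u_j>.
Coefficients: <v, e_1> = -4/sqrt(9), <v, e_2> = -62/sqrt(693), <v, e_3> = 106/sqrt(28952).
Square and sum: Σ |<v, e_j>|^2 = 725/94.
Compute ||v||^2 = v·v = 9.
Deficit = 9 − 725/94 = 121/94 ≥ 0, confirming Bessel's inequality. (The deficit equals ||v − Σ <v,e_j> e_j||^2, the squared distance from v to span{e_j}.)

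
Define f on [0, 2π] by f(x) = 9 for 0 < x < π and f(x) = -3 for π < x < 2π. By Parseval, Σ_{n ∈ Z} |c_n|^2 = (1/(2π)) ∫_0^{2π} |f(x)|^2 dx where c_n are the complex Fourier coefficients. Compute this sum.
Σ |c_n|^2 = 45

Parseval equates the L^2 energy of f (normalised by 1/(2π)) with the ℓ^2 sum of its Fourier coefficients: (1/(2π)) ∫_0^{2π} |f|^2 = Σ |c_n|^2.
Compute the left side: (1/(2π)) [∫_0^π 9^2 dx + ∫_π^{2π} (-3)^2 dx] = (1/(2π)) · (81π + 9π) = (81 + 9)/2 = 45.
So Σ_{n ∈ Z} |c_n|^2 = 45.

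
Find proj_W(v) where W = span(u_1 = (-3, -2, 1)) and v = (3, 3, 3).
proj_W(v) = (18/7, 12/7, -6/7)

Set up U = [u_1 | ... | u_1] ∈ R^(3×1). The projector onto W = col(U) is P = U (U^T U)^(-1) U^T.
Compute U^T U =
  [14],
and U^T v = (-12).
Solve U^T U · c = U^T v for the coefficients: c = (-6/7). The projection is proj_W(v) = U c.
Check: (v - proj_W(v)) · u_1 = 0  (should be 0).
Result: proj_W(v) = (18/7, 12/7, -6/7).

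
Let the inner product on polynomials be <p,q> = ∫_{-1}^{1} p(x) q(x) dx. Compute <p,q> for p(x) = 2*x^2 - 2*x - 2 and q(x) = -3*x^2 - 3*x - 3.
<p,q> = 68/5

Expand the product: p(x)·q(x) = -6*x^4 + 6*x^2 + 12*x + 6.
∫_{-1}^{1} of each monomial x^k gives [2/(k+1) if k even, 0 if k odd]. Integrating term-by-term (or equivalently evaluating the antiderivative F(x) = -6*x^5/5 + 2*x^3 + 6*x^2 + 6*x at the endpoints):
  F(1) − F(−1) = 64/5 − (-4/5) = 68/5.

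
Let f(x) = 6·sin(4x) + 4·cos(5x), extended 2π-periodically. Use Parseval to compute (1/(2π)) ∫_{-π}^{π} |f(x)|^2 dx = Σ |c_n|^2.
Σ |c_n|^2 = 26

Expand |f|^2 and use orthogonality of {sin(nx), cos(mx)} on [-π, π]:
  ∫_{-π}^{π} sin(nx)^2 dx = π, ∫ cos(mx)^2 dx = π, and cross terms integrate to 0.
So ∫_{-π}^{π} f(x)^2 dx = 6^2 · π + 4^2 · π = (36 + 16)π.
Divide by 2π: (36 + 16)/2 = 26.
By Parseval, this equals Σ |c_n|^2.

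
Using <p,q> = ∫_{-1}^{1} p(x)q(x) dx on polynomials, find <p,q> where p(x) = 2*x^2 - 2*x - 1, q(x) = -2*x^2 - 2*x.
<p,q> = 12/5

Expand the product: p(x)·q(x) = -4*x^4 + 6*x^2 + 2*x.
∫_{-1}^{1} of each monomial x^k gives [2/(k+1) if k even, 0 if k odd]. Integrating term-by-term (or equivalently evaluating the antiderivative F(x) = -4*x^5/5 + 2*x^3 + x^2 at the endpoints):
  F(1) − F(−1) = 11/5 − (-1/5) = 12/5.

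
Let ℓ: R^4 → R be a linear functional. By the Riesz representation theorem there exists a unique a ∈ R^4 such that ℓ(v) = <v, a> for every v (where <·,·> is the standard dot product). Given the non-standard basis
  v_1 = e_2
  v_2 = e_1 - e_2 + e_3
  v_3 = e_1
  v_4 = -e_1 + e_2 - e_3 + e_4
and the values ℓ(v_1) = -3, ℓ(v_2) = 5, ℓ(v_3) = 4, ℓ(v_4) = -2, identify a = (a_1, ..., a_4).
a = (4, -3, -2, 3)

Write a = (a_1, ..., a_4) in the standard basis. For each basis vector v_i, ℓ(v_i) = <v_i, a> is a linear equation in the a_j's. Collect the n equations into a matrix system V a = ℓ, where row i of V is v_i (expressed in the standard basis). Since V is invertible (lower-triangular with 1s on the diagonal, up to permutation), solve by back-substitution:
  V =
[[0, 1, 0, 0],
 [1, -1, 1, 0],
 [1, 0, 0, 0],
 [-1, 1, -1, 1]]
  V a = (-3, 5, 4, -2)
Solving gives a = (4, -3, -2, 3).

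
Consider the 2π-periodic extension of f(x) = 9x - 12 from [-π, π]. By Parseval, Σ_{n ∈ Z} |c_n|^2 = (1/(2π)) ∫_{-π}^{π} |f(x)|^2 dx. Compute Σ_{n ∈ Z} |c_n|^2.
Σ |c_n|^2 = 27π^2 + 144

Expand and integrate term by term over [-π, π]:
  ∫ (9x)^2 dx = 81·(2π^3/3); ∫ 2·9·(-12)·x dx = 0 (odd integrand); ∫ (-12)^2 dx = 144·2π.
So (1/(2π)) ∫_{-π}^{π} (9x - 12)^2 dx = 81π^2/3 + 144 = 27π^2 + 144.
Parseval ⇒ Σ |c_n|^2 = 27π^2 + 144.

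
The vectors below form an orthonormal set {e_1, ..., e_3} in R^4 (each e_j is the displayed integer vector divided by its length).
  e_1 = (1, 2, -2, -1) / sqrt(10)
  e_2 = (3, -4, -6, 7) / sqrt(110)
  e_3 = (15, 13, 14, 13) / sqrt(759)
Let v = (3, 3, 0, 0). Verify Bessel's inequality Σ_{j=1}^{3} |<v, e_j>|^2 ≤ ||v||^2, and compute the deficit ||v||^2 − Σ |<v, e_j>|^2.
Σ |<v, e_j>|^2 = 402/23; ||v||^2 = 18; deficit = 12/23

Write each e_j = u_j / sqrt(<u_j, u_j>) where u_j is the displayed integer vector. Then <v, e_j> = <v, u_j> / sqrt(<u_j, u_j>), so |<v, e_j>|^2 = <v, u_j>^2 / <u_j, u_j>.
Coefficients: <v, e_1> = 9/sqrt(10), <v, e_2> = -3/sqrt(110), <v, e_3> = 84/sqrt(759).
Square and sum: Σ |<v, e_j>|^2 = 402/23.
Compute ||v||^2 = v·v = 18.
Deficit = 18 − 402/23 = 12/23 ≥ 0, confirming Bessel's inequality. (The deficit equals ||v − Σ <v,e_j> e_j||^2, the squared distance from v to span{e_j}.)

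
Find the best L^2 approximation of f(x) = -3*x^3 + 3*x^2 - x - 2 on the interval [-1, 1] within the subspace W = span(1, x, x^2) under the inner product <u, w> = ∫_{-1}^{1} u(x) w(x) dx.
g(x) = 3*x^2 - 14*x/5 - 2

The best approximation g ∈ W is the orthogonal projection of f onto W. Writing g = a_0 + a_1 x + a_2 x^2, the coefficients solve the normal equations G · a = b where
  G_{ij} = <φ_i, φ_j> and b_i = <f, φ_i>, with φ_0 = 1, φ_1 = x, φ_2 = x^2.
G =
  [2, 0, 2/3]
  [0, 2/3, 0]
  [2/3, 0, 2/5],
b = (-2, -28/15, -2/15).
Solving gives a_0 = -2, a_1 = -14/5, a_2 = 3, so
  g(x) = 3*x^2 - 14*x/5 - 2.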